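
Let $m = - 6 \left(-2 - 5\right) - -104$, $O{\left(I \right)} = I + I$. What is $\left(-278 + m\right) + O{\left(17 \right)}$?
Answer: $-98$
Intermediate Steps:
$O{\left(I \right)} = 2 I$
$m = 146$ ($m = \left(-6\right) \left(-7\right) + 104 = 42 + 104 = 146$)
$\left(-278 + m\right) + O{\left(17 \right)} = \left(-278 + 146\right) + 2 \cdot 17 = -132 + 34 = -98$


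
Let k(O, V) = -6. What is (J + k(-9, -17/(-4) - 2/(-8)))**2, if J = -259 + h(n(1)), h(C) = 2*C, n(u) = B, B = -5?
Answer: 75625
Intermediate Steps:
n(u) = -5
J = -269 (J = -259 + 2*(-5) = -259 - 10 = -269)
(J + k(-9, -17/(-4) - 2/(-8)))**2 = (-269 - 6)**2 = (-275)**2 = 75625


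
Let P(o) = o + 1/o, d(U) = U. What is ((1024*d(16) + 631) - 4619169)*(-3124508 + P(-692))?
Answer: 4976397483857877/346 ≈ 1.4383e+13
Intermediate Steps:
((1024*d(16) + 631) - 4619169)*(-3124508 + P(-692)) = ((1024*16 + 631) - 4619169)*(-3124508 + (-692 + 1/(-692))) = ((16384 + 631) - 4619169)*(-3124508 + (-692 - 1/692)) = (17015 - 4619169)*(-3124508 - 478865/692) = -4602154*(-2162638401/692) = 4976397483857877/346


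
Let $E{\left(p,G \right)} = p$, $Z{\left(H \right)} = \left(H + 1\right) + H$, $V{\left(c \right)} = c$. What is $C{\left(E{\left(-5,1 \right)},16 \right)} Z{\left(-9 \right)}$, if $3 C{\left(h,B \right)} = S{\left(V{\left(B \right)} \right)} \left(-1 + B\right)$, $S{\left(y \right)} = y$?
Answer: $-1360$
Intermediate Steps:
$Z{\left(H \right)} = 1 + 2 H$ ($Z{\left(H \right)} = \left(1 + H\right) + H = 1 + 2 H$)
$C{\left(h,B \right)} = \frac{B \left(-1 + B\right)}{3}$
$C{\left(E{\left(-5,1 \right)},16 \right)} Z{\left(-9 \right)} = \frac{1}{3} \cdot 16 \left(-1 + 16\right) \left(1 + 2 \left(-9\right)\right) = \frac{1}{3} \cdot 16 \cdot 15 \left(1 - 18\right) = 80 \left(-17\right) = -1360$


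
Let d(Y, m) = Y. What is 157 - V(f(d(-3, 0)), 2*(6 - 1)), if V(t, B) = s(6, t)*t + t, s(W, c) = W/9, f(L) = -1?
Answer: 476/3 ≈ 158.67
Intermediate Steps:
s(W, c) = W/9 (s(W, c) = W*(1/9) = W/9)
V(t, B) = 5*t/3 (V(t, B) = ((1/9)*6)*t + t = 2*t/3 + t = 5*t/3)
157 - V(f(d(-3, 0)), 2*(6 - 1)) = 157 - 5*(-1)/3 = 157 - 1*(-5/3) = 157 + 5/3 = 476/3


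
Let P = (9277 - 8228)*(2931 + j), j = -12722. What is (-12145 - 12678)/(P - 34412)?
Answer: 24823/10305171 ≈ 0.0024088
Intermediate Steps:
P = -10270759 (P = (9277 - 8228)*(2931 - 12722) = 1049*(-9791) = -10270759)
(-12145 - 12678)/(P - 34412) = (-12145 - 12678)/(-10270759 - 34412) = -24823/(-10305171) = -24823*(-1/10305171) = 24823/10305171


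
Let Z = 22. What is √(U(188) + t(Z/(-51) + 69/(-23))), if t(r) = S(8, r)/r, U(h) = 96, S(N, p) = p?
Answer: √97 ≈ 9.8489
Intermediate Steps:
t(r) = 1 (t(r) = r/r = 1)
√(U(188) + t(Z/(-51) + 69/(-23))) = √(96 + 1) = √97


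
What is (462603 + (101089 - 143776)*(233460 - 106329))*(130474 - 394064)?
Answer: 1430339080874460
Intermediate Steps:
(462603 + (101089 - 143776)*(233460 - 106329))*(130474 - 394064) = (462603 - 42687*127131)*(-263590) = (462603 - 5426840997)*(-263590) = -5426378394*(-263590) = 1430339080874460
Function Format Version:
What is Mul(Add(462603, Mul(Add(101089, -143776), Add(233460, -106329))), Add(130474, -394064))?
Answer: 1430339080874460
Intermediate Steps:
Mul(Add(462603, Mul(Add(101089, -143776), Add(233460, -106329))), Add(130474, -394064)) = Mul(Add(462603, Mul(-42687, 127131)), -263590) = Mul(Add(462603, -5426840997), -263590) = Mul(-5426378394, -263590) = 1430339080874460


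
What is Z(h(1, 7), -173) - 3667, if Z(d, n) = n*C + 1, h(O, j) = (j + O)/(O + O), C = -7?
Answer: -2455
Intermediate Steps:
h(O, j) = (O + j)/(2*O) (h(O, j) = (O + j)/((2*O)) = (O + j)*(1/(2*O)) = (O + j)/(2*O))
Z(d, n) = 1 - 7*n (Z(d, n) = n*(-7) + 1 = -7*n + 1 = 1 - 7*n)
Z(h(1, 7), -173) - 3667 = (1 - 7*(-173)) - 3667 = (1 + 1211) - 3667 = 1212 - 3667 = -2455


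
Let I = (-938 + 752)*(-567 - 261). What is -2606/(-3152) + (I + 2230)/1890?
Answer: 124346879/1489320 ≈ 83.492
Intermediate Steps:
I = 154008 (I = -186*(-828) = 154008)
-2606/(-3152) + (I + 2230)/1890 = -2606/(-3152) + (154008 + 2230)/1890 = -2606*(-1/3152) + 156238*(1/1890) = 1303/1576 + 78119/945 = 124346879/1489320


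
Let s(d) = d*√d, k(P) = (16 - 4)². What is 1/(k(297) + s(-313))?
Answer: 144/30685033 + 313*I*√313/30685033 ≈ 4.6928e-6 + 0.00018046*I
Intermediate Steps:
k(P) = 144 (k(P) = 12² = 144)
s(d) = d^(3/2)
1/(k(297) + s(-313)) = 1/(144 + (-313)^(3/2)) = 1/(144 - 313*I*√313)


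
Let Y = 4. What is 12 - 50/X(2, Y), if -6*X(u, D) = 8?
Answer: 99/2 ≈ 49.500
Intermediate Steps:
X(u, D) = -4/3 (X(u, D) = -1/6*8 = -4/3)
12 - 50/X(2, Y) = 12 - 50/(-4/3) = 12 - 50*(-3/4) = 12 + 75/2 = 99/2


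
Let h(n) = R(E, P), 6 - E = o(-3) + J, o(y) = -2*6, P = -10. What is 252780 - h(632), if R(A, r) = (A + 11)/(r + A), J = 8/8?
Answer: 252776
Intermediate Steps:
J = 1 (J = 8*(⅛) = 1)
o(y) = -12
E = 17 (E = 6 - (-12 + 1) = 6 - 1*(-11) = 6 + 11 = 17)
R(A, r) = (11 + A)/(A + r)
h(n) = 4 (h(n) = (11 + 17)/(17 - 10) = 28/7 = (⅐)*28 = 4)
252780 - h(632) = 252780 - 1*4 = 252780 - 4 = 252776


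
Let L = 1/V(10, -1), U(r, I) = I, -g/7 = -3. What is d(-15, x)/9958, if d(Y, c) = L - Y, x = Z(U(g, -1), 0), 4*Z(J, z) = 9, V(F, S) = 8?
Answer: 121/79664 ≈ 0.0015189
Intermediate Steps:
g = 21 (g = -7*(-3) = 21)
L = 1/8 ≈ 0.12500
Z(J, z) = 9/4 (Z(J, z) = (1/4)*9 = 9/4)
x = 9/4 ≈ 2.2500
d(Y, c) = 1/8 - Y
d(-15, x)/9958 = (1/8 - 1*(-15))/9958 = (1/8 + 15)*(1/9958) = (121/8)*(1/9958) = 121/79664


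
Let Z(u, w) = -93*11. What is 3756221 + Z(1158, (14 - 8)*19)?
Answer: 3755198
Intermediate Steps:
Z(u, w) = -1023
3756221 + Z(1158, (14 - 8)*19) = 3756221 - 1023 = 3755198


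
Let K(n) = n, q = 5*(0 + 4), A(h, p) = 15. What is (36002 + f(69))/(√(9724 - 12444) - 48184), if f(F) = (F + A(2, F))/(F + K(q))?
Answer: -9649635013/12914459454 - 1602131*I*√170/25828918908 ≈ -0.7472 - 0.00080875*I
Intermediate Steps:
q = 20 (q = 5*4 = 20)
f(F) = (15 + F)/(20 + F) (f(F) = (F + 15)/(F + 20) = (15 + F)/(20 + F))
(36002 + f(69))/(√(9724 - 12444) - 48184) = (36002 + (15 + 69)/(20 + 69))/(√(9724 - 12444) - 48184) = (36002 + 84/89)/(√(-2720) - 48184) = (36002 + (1/89)*84)/(4*I*√170 - 48184) = (36002 + 84/89)/(-48184 + 4*I*√170) = 3204262/(89*(-48184 + 4*I*√170))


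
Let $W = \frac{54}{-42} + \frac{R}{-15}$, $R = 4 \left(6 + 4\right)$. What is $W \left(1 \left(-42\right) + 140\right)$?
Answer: $- \frac{1162}{3} \approx -387.33$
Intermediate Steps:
$R = 40$ ($R = 4 \cdot 10 = 40$)
$W = - \frac{83}{21}$ ($W = \frac{54}{-42} + \frac{40}{-15} = 54 \left(- \frac{1}{42}\right) + 40 \left(- \frac{1}{15}\right) = - \frac{9}{7} - \frac{8}{3} = - \frac{83}{21} \approx -3.9524$)
$W \left(1 \left(-42\right) + 140\right) = - \frac{83 \left(1 \left(-42\right) + 140\right)}{21} = - \frac{83 \left(-42 + 140\right)}{21} = \left(- \frac{83}{21}\right) 98 = - \frac{1162}{3}$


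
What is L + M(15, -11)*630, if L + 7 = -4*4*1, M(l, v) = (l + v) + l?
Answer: 11947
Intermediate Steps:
M(l, v) = v + 2*l
L = -23 (L = -7 - 4*4*1 = -7 - 16*1 = -7 - 16 = -23)
L + M(15, -11)*630 = -23 + (-11 + 2*15)*630 = -23 + (-11 + 30)*630 = -23 + 19*630 = -23 + 11970 = 11947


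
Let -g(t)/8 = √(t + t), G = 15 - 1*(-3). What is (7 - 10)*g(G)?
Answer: 144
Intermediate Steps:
G = 18 (G = 15 + 3 = 18)
g(t) = -8*√2*√t (g(t) = -8*√(t + t) = -8*√2*√t)
(7 - 10)*g(G) = (7 - 10)*(-8*√2*√18) = -(-24)*√2*3*√2 = -3*(-48) = 144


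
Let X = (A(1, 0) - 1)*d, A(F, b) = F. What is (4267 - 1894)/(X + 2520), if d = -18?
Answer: 113/120 ≈ 0.94167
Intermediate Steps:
X = 0 (X = (1 - 1)*(-18) = 0*(-18) = 0)
(4267 - 1894)/(X + 2520) = (4267 - 1894)/(0 + 2520) = 2373/2520 = 2373*(1/2520) = 113/120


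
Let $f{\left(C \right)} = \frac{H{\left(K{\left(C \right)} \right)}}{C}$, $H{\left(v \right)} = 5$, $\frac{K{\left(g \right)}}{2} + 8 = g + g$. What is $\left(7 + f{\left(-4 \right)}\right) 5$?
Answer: $\frac{115}{4} \approx 28.75$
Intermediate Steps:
$K{\left(g \right)} = -16 + 4 g$ ($K{\left(g \right)} = -16 + 2 \left(g + g\right) = -16 + 2 \cdot 2 g = -16 + 4 g$)
$f{\left(C \right)} = \frac{5}{C}$
$\left(7 + f{\left(-4 \right)}\right) 5 = \left(7 + \frac{5}{-4}\right) 5 = \left(7 + 5 \left(- \frac{1}{4}\right)\right) 5 = \left(7 - \frac{5}{4}\right) 5 = \frac{23}{4} \cdot 5 = \frac{115}{4}$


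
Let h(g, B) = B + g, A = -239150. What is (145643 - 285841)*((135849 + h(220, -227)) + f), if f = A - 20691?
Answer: 17384411802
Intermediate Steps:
f = -259841 (f = -239150 - 20691 = -259841)
(145643 - 285841)*((135849 + h(220, -227)) + f) = (145643 - 285841)*((135849 + (-227 + 220)) - 259841) = -140198*((135849 - 7) - 259841) = -140198*(135842 - 259841) = -140198*(-123999) = 17384411802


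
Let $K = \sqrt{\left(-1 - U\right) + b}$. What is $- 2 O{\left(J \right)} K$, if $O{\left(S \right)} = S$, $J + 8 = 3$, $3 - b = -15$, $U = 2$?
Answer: $10 \sqrt{15} \approx 38.73$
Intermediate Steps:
$b = 18$ ($b = 3 - -15 = 3 + 15 = 18$)
$J = -5$ ($J = -8 + 3 = -5$)
$K = \sqrt{15}$ ($K = \sqrt{\left(-1 - 2\right) + 18} = \sqrt{-3 + 18} = \sqrt{15} \approx 3.873$)
$- 2 O{\left(J \right)} K = \left(-2\right) \left(-5\right) \sqrt{15} = 10 \sqrt{15}$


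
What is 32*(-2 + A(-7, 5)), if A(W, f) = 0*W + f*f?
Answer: 736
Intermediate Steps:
A(W, f) = f² (A(W, f) = 0 + f² = f²)
32*(-2 + A(-7, 5)) = 32*(-2 + 5²) = 32*(-2 + 25) = 32*23 = 736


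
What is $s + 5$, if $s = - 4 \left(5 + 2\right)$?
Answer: $-23$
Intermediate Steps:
$s = -28$ ($s = \left(-4\right) 7 = -28$)
$s + 5 = -28 + 5 = -23$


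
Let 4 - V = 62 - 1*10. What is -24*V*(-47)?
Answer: -54144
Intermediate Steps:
V = -48 (V = 4 - (62 - 1*10) = 4 - (62 - 10) = 4 - 1*52 = 4 - 52 = -48)
-24*V*(-47) = -24*(-48)*(-47) = 1152*(-47) = -54144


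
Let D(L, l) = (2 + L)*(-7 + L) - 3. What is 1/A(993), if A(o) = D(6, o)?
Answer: -1/11 ≈ -0.090909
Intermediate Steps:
D(L, l) = -3 + (-7 + L)*(2 + L) (D(L, l) = (-7 + L)*(2 + L) - 3 = -3 + (-7 + L)*(2 + L))
A(o) = -11 (A(o) = -17 + 6² - 5*6 = -17 + 36 - 30 = -11)
1/A(993) = 1/(-11) = -1/11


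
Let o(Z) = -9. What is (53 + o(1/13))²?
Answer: 1936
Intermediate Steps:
(53 + o(1/13))² = (53 - 9)² = 44² = 1936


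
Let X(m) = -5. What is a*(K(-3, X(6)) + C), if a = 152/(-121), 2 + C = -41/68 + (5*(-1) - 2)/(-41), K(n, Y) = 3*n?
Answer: 1211174/84337 ≈ 14.361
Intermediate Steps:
C = -6781/2788 (C = -2 + (-41/68 + (5*(-1) - 2)/(-41)) = -2 + (-41*1/68 + (-5 - 2)*(-1/41)) = -2 + (-41/68 - 7*(-1/41)) = -2 + (-41/68 + 7/41) = -2 - 1205/2788 = -6781/2788 ≈ -2.4322)
a = -152/121 (a = 152*(-1/121) = -152/121 ≈ -1.2562)
a*(K(-3, X(6)) + C) = -152*(3*(-3) - 6781/2788)/121 = -152*(-9 - 6781/2788)/121 = -152/121*(-31873/2788) = 1211174/84337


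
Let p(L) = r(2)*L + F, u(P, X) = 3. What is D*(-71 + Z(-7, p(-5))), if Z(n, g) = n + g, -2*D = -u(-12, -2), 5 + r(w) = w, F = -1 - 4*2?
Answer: -108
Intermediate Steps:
F = -9 (F = -1 - 8 = -9)
r(w) = -5 + w
p(L) = -9 - 3*L (p(L) = (-5 + 2)*L - 9 = -3*L - 9 = -9 - 3*L)
D = 3/2 (D = -(-1)*3/2 = -1/2*(-3) = 3/2 ≈ 1.5000)
Z(n, g) = g + n
D*(-71 + Z(-7, p(-5))) = 3*(-71 + ((-9 - 3*(-5)) - 7))/2 = 3*(-71 + ((-9 + 15) - 7))/2 = 3*(-71 + (6 - 7))/2 = 3*(-71 - 1)/2 = (3/2)*(-72) = -108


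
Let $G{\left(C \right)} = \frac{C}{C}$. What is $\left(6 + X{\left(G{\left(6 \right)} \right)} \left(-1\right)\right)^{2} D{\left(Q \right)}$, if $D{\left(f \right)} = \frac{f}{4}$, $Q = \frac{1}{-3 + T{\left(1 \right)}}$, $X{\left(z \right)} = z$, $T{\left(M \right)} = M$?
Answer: $- \frac{25}{8} \approx -3.125$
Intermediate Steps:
$G{\left(C \right)} = 1$
$Q = - \frac{1}{2}$ ($Q = \frac{1}{-3 + 1} = \frac{1}{-2} = - \frac{1}{2} \approx -0.5$)
$D{\left(f \right)} = \frac{f}{4}$ ($D{\left(f \right)} = f \frac{1}{4} = \frac{f}{4}$)
$\left(6 + X{\left(G{\left(6 \right)} \right)} \left(-1\right)\right)^{2} D{\left(Q \right)} = \left(6 + 1 \left(-1\right)\right)^{2} \cdot \frac{1}{4} \left(- \frac{1}{2}\right) = \left(6 - 1\right)^{2} \left(- \frac{1}{8}\right) = 5^{2} \left(- \frac{1}{8}\right) = 25 \left(- \frac{1}{8}\right) = - \frac{25}{8}$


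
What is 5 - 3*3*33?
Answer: -292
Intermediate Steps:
5 - 3*3*33 = 5 - 9*33 = 5 - 297 = -292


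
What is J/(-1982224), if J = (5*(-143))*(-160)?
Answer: -7150/123889 ≈ -0.057713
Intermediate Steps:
J = 114400 (J = -715*(-160) = 114400)
J/(-1982224) = 114400/(-1982224) = 114400*(-1/1982224) = -7150/123889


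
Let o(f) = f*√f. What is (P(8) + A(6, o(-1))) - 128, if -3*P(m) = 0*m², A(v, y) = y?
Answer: -128 - I ≈ -128.0 - 1.0*I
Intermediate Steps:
o(f) = f^(3/2)
P(m) = 0 (P(m) = -0*m² = -⅓*0 = 0)
(P(8) + A(6, o(-1))) - 128 = (0 + (-1)^(3/2)) - 128 = (0 - I) - 128 = -I - 128 = -128 - I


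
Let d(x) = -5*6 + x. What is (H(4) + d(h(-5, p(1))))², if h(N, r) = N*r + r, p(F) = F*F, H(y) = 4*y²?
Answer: 900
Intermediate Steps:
p(F) = F²
h(N, r) = r + N*r
d(x) = -30 + x
(H(4) + d(h(-5, p(1))))² = (4*4² + (-30 + 1²*(1 - 5)))² = (4*16 + (-30 + 1*(-4)))² = (64 + (-30 - 4))² = (64 - 34)² = 30² = 900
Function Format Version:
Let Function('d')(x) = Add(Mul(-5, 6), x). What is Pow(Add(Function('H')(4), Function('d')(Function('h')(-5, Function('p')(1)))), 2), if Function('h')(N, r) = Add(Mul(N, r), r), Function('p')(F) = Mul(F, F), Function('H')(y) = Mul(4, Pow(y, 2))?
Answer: 900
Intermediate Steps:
Function('p')(F) = Pow(F, 2)
Function('h')(N, r) = Add(r, Mul(N, r))
Function('d')(x) = Add(-30, x)
Pow(Add(Function('H')(4), Function('d')(Function('h')(-5, Function('p')(1)))), 2) = Pow(Add(Mul(4, Pow(4, 2)), Add(-30, Mul(Pow(1, 2), Add(1, -5)))), 2) = Pow(Add(Mul(4, 16), Add(-30, Mul(1, -4))), 2) = Pow(Add(64, Add(-30, -4)), 2) = Pow(Add(64, -34), 2) = Pow(30, 2) = 900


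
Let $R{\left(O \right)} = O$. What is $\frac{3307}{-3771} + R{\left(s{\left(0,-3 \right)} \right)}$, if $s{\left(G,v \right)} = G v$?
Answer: $- \frac{3307}{3771} \approx -0.87696$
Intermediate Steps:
$\frac{3307}{-3771} + R{\left(s{\left(0,-3 \right)} \right)} = \frac{3307}{-3771} + 0 \left(-3\right) = 3307 \left(- \frac{1}{3771}\right) + 0 = - \frac{3307}{3771} + 0 = - \frac{3307}{3771}$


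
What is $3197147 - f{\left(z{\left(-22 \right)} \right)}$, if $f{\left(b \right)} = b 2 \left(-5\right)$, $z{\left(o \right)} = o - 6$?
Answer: $3196867$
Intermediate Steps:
$z{\left(o \right)} = -6 + o$
$f{\left(b \right)} = - 10 b$ ($f{\left(b \right)} = 2 b \left(-5\right) = - 10 b$)
$3197147 - f{\left(z{\left(-22 \right)} \right)} = 3197147 - - 10 \left(-6 - 22\right) = 3197147 - \left(-10\right) \left(-28\right) = 3197147 - 280 = 3196867$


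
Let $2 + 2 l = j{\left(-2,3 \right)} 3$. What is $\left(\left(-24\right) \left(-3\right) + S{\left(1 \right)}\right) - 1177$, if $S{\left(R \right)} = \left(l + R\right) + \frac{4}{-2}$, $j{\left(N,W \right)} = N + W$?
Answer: $- \frac{2211}{2} \approx -1105.5$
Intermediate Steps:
$l = \frac{1}{2}$ ($l = -1 + \frac{\left(-2 + 3\right) 3}{2} = -1 + \frac{1 \cdot 3}{2} = -1 + \frac{1}{2} \cdot 3 = -1 + \frac{3}{2} = \frac{1}{2} \approx 0.5$)
$S{\left(R \right)} = - \frac{3}{2} + R$ ($S{\left(R \right)} = \left(\frac{1}{2} + R\right) + \frac{4}{-2} = \left(\frac{1}{2} + R\right) + 4 \left(- \frac{1}{2}\right) = \left(\frac{1}{2} + R\right) - 2 = - \frac{3}{2} + R$)
$\left(\left(-24\right) \left(-3\right) + S{\left(1 \right)}\right) - 1177 = \left(\left(-24\right) \left(-3\right) + \left(- \frac{3}{2} + 1\right)\right) - 1177 = \left(72 - \frac{1}{2}\right) - 1177 = \frac{143}{2} - 1177 = - \frac{2211}{2}$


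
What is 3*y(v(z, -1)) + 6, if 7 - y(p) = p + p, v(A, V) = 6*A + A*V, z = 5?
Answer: -123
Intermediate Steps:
y(p) = 7 - 2*p (y(p) = 7 - (p + p) = 7 - 2*p)
3*y(v(z, -1)) + 6 = 3*(7 - 10*(6 - 1)) + 6 = 3*(7 - 10*5) + 6 = 3*(7 - 2*25) + 6 = 3*(7 - 50) + 6 = 3*(-43) + 6 = -129 + 6 = -123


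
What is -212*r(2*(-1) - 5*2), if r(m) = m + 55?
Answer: -9116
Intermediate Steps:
r(m) = 55 + m
-212*r(2*(-1) - 5*2) = -212*(55 + (2*(-1) - 5*2)) = -212*(55 + (-2 - 10)) = -212*(55 - 12) = -212*43 = -9116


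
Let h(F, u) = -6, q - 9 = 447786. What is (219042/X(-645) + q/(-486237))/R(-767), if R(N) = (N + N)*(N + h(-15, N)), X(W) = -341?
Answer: -35553007683/65536913025298 ≈ -0.00054249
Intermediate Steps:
q = 447795 (q = 9 + 447786 = 447795)
R(N) = 2*N*(-6 + N) (R(N) = (N + N)*(N - 6) = (2*N)*(-6 + N) = 2*N*(-6 + N))
(219042/X(-645) + q/(-486237))/R(-767) = (219042/(-341) + 447795/(-486237))/((2*(-767)*(-6 - 767))) = (219042*(-1/341) + 447795*(-1/486237))/((2*(-767)*(-773))) = (-219042/341 - 149265/162079)/1185782 = -35553007683/55268939*1/1185782 = -35553007683/65536913025298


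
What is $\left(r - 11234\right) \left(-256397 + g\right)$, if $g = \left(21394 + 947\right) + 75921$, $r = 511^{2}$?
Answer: $-39515880745$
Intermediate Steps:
$r = 261121$
$g = 98262$ ($g = 22341 + 75921 = 98262$)
$\left(r - 11234\right) \left(-256397 + g\right) = \left(261121 - 11234\right) \left(-256397 + 98262\right) = 249887 \left(-158135\right) = -39515880745$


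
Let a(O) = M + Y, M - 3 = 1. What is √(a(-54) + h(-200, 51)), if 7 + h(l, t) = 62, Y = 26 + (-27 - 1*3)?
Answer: √55 ≈ 7.4162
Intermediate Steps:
Y = -4 (Y = 26 + (-27 - 3) = 26 - 30 = -4)
M = 4 (M = 3 + 1 = 4)
h(l, t) = 55 (h(l, t) = -7 + 62 = 55)
a(O) = 0 (a(O) = 4 - 4 = 0)
√(a(-54) + h(-200, 51)) = √(0 + 55) = √55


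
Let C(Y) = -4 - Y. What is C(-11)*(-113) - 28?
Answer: -819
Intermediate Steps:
C(-11)*(-113) - 28 = (-4 - 1*(-11))*(-113) - 28 = (-4 + 11)*(-113) - 28 = 7*(-113) - 28 = -791 - 28 = -819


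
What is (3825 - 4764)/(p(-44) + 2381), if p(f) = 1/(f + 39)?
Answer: -1565/3968 ≈ -0.39441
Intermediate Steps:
p(f) = 1/(39 + f)
(3825 - 4764)/(p(-44) + 2381) = (3825 - 4764)/(1/(39 - 44) + 2381) = -939/(1/(-5) + 2381) = -939/(-⅕ + 2381) = -939/11904/5 = -939*5/11904 = -1565/3968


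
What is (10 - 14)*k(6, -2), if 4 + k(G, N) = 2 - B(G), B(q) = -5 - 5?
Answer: -32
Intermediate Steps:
B(q) = -10
k(G, N) = 8 (k(G, N) = -4 + (2 - 1*(-10)) = -4 + (2 + 10) = -4 + 12 = 8)
(10 - 14)*k(6, -2) = (10 - 14)*8 = -4*8 = -32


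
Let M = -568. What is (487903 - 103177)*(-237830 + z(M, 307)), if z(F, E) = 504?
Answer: -91305482676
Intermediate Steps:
(487903 - 103177)*(-237830 + z(M, 307)) = (487903 - 103177)*(-237830 + 504) = 384726*(-237326) = -91305482676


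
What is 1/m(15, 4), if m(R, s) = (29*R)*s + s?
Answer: 1/1744 ≈ 0.00057339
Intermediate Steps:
m(R, s) = s + 29*R*s (m(R, s) = 29*R*s + s = s + 29*R*s)
1/m(15, 4) = 1/(4*(1 + 29*15)) = 1/(4*(1 + 435)) = 1/(4*436) = 1/1744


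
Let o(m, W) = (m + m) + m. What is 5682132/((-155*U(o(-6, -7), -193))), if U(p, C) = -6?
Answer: 947022/155 ≈ 6109.8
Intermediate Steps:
o(m, W) = 3*m (o(m, W) = 2*m + m = 3*m)
5682132/((-155*U(o(-6, -7), -193))) = 5682132/((-155*(-6))) = 5682132/930 = 5682132*(1/930) = 947022/155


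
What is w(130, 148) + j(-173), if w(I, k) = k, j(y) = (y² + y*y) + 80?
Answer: 60086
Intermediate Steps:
j(y) = 80 + 2*y² (j(y) = (y² + y²) + 80 = 2*y² + 80 = 80 + 2*y²)
w(130, 148) + j(-173) = 148 + (80 + 2*(-173)²) = 148 + (80 + 2*29929) = 148 + (80 + 59858) = 148 + 59938 = 60086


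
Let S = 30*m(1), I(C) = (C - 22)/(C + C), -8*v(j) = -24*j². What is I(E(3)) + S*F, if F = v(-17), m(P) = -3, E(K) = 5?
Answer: -780317/10 ≈ -78032.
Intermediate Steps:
v(j) = 3*j² (v(j) = -(-3)*j² = 3*j²)
F = 867 (F = 3*(-17)² = 3*289 = 867)
I(C) = (-22 + C)/(2*C) (I(C) = (-22 + C)/((2*C)) = (-22 + C)*(1/(2*C)) = (-22 + C)/(2*C))
S = -90 (S = 30*(-3) = -90)
I(E(3)) + S*F = (½)*(-22 + 5)/5 - 90*867 = (½)*(⅕)*(-17) - 78030 = -17/10 - 78030 = -780317/10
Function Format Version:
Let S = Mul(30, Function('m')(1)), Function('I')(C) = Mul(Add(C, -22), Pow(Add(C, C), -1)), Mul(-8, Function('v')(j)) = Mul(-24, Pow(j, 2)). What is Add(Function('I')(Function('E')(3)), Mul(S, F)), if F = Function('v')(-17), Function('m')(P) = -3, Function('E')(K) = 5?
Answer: Rational(-780317, 10) ≈ -78032.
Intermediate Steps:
Function('v')(j) = Mul(3, Pow(j, 2)) (Function('v')(j) = Mul(Rational(-1, 8), Mul(-24, Pow(j, 2))) = Mul(3, Pow(j, 2)))
F = 867 (F = Mul(3, Pow(-17, 2)) = Mul(3, 289) = 867)
Function('I')(C) = Mul(Rational(1, 2), Pow(C, -1), Add(-22, C)) (Function('I')(C) = Mul(Add(-22, C), Pow(Mul(2, C), -1)) = Mul(Add(-22, C), Mul(Rational(1, 2), Pow(C, -1))) = Mul(Rational(1, 2), Pow(C, -1), Add(-22, C)))
S = -90 (S = Mul(30, -3) = -90)
Add(Function('I')(Function('E')(3)), Mul(S, F)) = Add(Mul(Rational(1, 2), Pow(5, -1), Add(-22, 5)), Mul(-90, 867)) = Add(Mul(Rational(1, 2), Rational(1, 5), -17), -78030) = Add(Rational(-17, 10), -78030) = Rational(-780317, 10)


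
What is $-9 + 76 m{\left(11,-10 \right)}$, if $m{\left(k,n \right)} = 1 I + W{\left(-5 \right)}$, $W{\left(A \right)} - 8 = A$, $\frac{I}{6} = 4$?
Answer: $2043$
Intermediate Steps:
$I = 24$ ($I = 6 \cdot 4 = 24$)
$W{\left(A \right)} = 8 + A$
$m{\left(k,n \right)} = 27$ ($m{\left(k,n \right)} = 1 \cdot 24 + \left(8 - 5\right) = 24 + 3 = 27$)
$-9 + 76 m{\left(11,-10 \right)} = -9 + 76 \cdot 27 = -9 + 2052 = 2043$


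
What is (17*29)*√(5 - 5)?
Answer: 0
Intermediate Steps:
(17*29)*√(5 - 5) = 493*√0 = 493*0 = 0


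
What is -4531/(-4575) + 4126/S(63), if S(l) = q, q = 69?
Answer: 2132121/35075 ≈ 60.787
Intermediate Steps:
S(l) = 69
-4531/(-4575) + 4126/S(63) = -4531/(-4575) + 4126/69 = -4531*(-1/4575) + 4126*(1/69) = 4531/4575 + 4126/69 = 2132121/35075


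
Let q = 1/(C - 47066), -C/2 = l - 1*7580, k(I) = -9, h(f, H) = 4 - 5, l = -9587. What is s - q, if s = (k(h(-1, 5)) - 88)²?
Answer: 119795389/12732 ≈ 9409.0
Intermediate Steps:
h(f, H) = -1
C = 34334 (C = -2*(-9587 - 1*7580) = -2*(-9587 - 7580) = -2*(-17167) = 34334)
q = -1/12732 (q = 1/(34334 - 47066) = 1/(-12732) = -1/12732 ≈ -7.8542e-5)
s = 9409 (s = (-9 - 88)² = (-97)² = 9409)
s - q = 9409 - 1*(-1/12732) = 9409 + 1/12732 = 119795389/12732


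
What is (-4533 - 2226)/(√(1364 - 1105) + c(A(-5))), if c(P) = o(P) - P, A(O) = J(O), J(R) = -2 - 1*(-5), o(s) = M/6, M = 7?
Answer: -446094/9203 - 243324*√259/9203 ≈ -473.98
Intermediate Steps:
o(s) = 7/6
J(R) = 3 (J(R) = -2 + 5 = 3)
A(O) = 3
c(P) = 7/6 - P
(-4533 - 2226)/(√(1364 - 1105) + c(A(-5))) = (-4533 - 2226)/(√(1364 - 1105) + (7/6 - 1*3)) = -6759/(√259 + (7/6 - 3)) = -6759/(√259 - 11/6) = -6759/(-11/6 + √259)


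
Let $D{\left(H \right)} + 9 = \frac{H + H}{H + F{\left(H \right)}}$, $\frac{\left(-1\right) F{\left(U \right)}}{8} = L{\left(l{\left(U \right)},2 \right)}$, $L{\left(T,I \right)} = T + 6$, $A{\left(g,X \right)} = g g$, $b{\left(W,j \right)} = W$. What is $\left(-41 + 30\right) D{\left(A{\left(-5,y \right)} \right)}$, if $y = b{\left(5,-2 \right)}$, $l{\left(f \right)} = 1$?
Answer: $\frac{3619}{31} \approx 116.74$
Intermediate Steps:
$y = 5$
$A{\left(g,X \right)} = g^{2}$
$L{\left(T,I \right)} = 6 + T$
$F{\left(U \right)} = -56$ ($F{\left(U \right)} = - 8 \left(6 + 1\right) = \left(-8\right) 7 = -56$)
$D{\left(H \right)} = -9 + \frac{2 H}{-56 + H}$ ($D{\left(H \right)} = -9 + \frac{H + H}{H - 56} = -9 + \frac{2 H}{-56 + H}$)
$\left(-41 + 30\right) D{\left(A{\left(-5,y \right)} \right)} = \left(-41 + 30\right) \frac{7 \left(72 - \left(-5\right)^{2}\right)}{-56 + \left(-5\right)^{2}} = - 11 \frac{7 \left(72 - 25\right)}{-56 + 25} = - 11 \frac{7 \left(72 - 25\right)}{-31} = - 11 \cdot 7 \left(- \frac{1}{31}\right) 47 = \left(-11\right) \left(- \frac{329}{31}\right) = \frac{3619}{31}$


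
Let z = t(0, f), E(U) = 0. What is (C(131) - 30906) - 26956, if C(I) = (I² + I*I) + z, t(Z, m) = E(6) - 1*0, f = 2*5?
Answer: -23540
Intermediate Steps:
f = 10
t(Z, m) = 0 (t(Z, m) = 0 - 1*0 = 0 + 0 = 0)
z = 0
C(I) = 2*I² (C(I) = (I² + I*I) + 0 = (I² + I²) + 0 = 2*I² + 0 = 2*I²)
(C(131) - 30906) - 26956 = (2*131² - 30906) - 26956 = (2*17161 - 30906) - 26956 = (34322 - 30906) - 26956 = 3416 - 26956 = -23540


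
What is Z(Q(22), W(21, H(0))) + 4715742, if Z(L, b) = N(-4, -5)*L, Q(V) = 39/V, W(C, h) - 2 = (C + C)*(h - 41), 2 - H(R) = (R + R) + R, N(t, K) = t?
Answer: 51873084/11 ≈ 4.7157e+6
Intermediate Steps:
H(R) = 2 - 3*R (H(R) = 2 - ((R + R) + R) = 2 - (2*R + R) = 2 - 3*R)
W(C, h) = 2 + 2*C*(-41 + h) (W(C, h) = 2 + (C + C)*(h - 41) = 2 + (2*C)*(-41 + h) = 2 + 2*C*(-41 + h))
Z(L, b) = -4*L
Z(Q(22), W(21, H(0))) + 4715742 = -156/22 + 4715742 = -4*39/22 + 4715742 = -78/11 + 4715742 = 51873084/11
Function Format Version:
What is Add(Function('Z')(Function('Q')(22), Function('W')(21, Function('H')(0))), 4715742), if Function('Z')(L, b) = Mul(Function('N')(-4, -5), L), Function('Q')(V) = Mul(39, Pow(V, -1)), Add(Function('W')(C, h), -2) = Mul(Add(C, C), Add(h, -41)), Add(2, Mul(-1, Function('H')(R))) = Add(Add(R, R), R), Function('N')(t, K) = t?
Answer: Rational(51873084, 11) ≈ 4.7157e+6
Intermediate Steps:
Function('H')(R) = Add(2, Mul(-3, R)) (Function('H')(R) = Add(2, Mul(-1, Add(Add(R, R), R))) = Add(2, Mul(-1, Add(Mul(2, R), R))) = Add(2, Mul(-1, Mul(3, R))) = Add(2, Mul(-3, R)))
Function('W')(C, h) = Add(2, Mul(2, C, Add(-41, h))) (Function('W')(C, h) = Add(2, Mul(Add(C, C), Add(h, -41))) = Add(2, Mul(Mul(2, C), Add(-41, h))) = Add(2, Mul(2, C, Add(-41, h))))
Function('Z')(L, b) = Mul(-4, L)
Add(Function('Z')(Function('Q')(22), Function('W')(21, Function('H')(0))), 4715742) = Add(Mul(-4, Mul(39, Pow(22, -1))), 4715742) = Add(Mul(-4, Mul(39, Rational(1, 22))), 4715742) = Add(Mul(-4, Rational(39, 22)), 4715742) = Add(Rational(-78, 11), 4715742) = Rational(51873084, 11)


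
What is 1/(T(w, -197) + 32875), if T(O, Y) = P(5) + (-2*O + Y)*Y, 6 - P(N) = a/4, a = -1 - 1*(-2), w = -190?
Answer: -4/12681 ≈ -0.00031543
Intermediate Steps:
a = 1 (a = -1 + 2 = 1)
P(N) = 23/4 (P(N) = 6 - 1/4 = 6 - 1*¼ = 6 - ¼ = 23/4)
T(O, Y) = 23/4 + Y*(Y - 2*O) (T(O, Y) = 23/4 + (-2*O + Y)*Y = 23/4 + (Y - 2*O)*Y = 23/4 + Y*(Y - 2*O))
1/(T(w, -197) + 32875) = 1/((23/4 + (-197)² - 2*(-190)*(-197)) + 32875) = 1/((23/4 + 38809 - 74860) + 32875) = 1/(-144181/4 + 32875) = 1/(-12681/4) = -4/12681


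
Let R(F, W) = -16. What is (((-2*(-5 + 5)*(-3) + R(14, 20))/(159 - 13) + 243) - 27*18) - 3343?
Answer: -261786/73 ≈ -3586.1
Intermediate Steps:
(((-2*(-5 + 5)*(-3) + R(14, 20))/(159 - 13) + 243) - 27*18) - 3343 = (((-2*(-5 + 5)*(-3) - 16)/(159 - 13) + 243) - 27*18) - 3343 = (((-2*0*(-3) - 16)/146 + 243) - 1*486) - 3343 = (((-2*0*(-3) - 16)*(1/146) + 243) - 486) - 3343 = (((0*(-3) - 16)*(1/146) + 243) - 486) - 3343 = (((0 - 16)*(1/146) + 243) - 486) - 3343 = ((-16*1/146 + 243) - 486) - 3343 = ((-8/73 + 243) - 486) - 3343 = (17731/73 - 486) - 3343 = -17747/73 - 3343 = -261786/73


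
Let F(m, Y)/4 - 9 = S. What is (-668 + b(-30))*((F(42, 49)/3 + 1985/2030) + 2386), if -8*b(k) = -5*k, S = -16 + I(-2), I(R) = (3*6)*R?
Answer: -7794631729/4872 ≈ -1.5999e+6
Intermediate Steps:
I(R) = 18*R
S = -52 (S = -16 + 18*(-2) = -16 - 36 = -52)
F(m, Y) = -172 (F(m, Y) = 36 + 4*(-52) = 36 - 208 = -172)
b(k) = 5*k/8 (b(k) = -(-5)*k/8 = 5*k/8)
(-668 + b(-30))*((F(42, 49)/3 + 1985/2030) + 2386) = (-668 + (5/8)*(-30))*((-172/3 + 1985/2030) + 2386) = (-668 - 75/4)*((-172*1/3 + 1985*(1/2030)) + 2386) = -2747*((-172/3 + 397/406) + 2386)/4 = -2747*(-68641/1218 + 2386)/4 = -2747/4*2837507/1218 = -7794631729/4872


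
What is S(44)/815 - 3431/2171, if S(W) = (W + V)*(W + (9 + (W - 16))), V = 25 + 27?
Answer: 14085431/1769365 ≈ 7.9607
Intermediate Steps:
V = 52
S(W) = (-7 + 2*W)*(52 + W) (S(W) = (W + 52)*(W + (9 + (W - 16))) = (52 + W)*(W + (9 + (-16 + W))) = (52 + W)*(W + (-7 + W)) = (52 + W)*(-7 + 2*W) = (-7 + 2*W)*(52 + W))
S(44)/815 - 3431/2171 = (-364 + 2*44² + 97*44)/815 - 3431/2171 = (-364 + 2*1936 + 4268)*(1/815) - 3431*1/2171 = (-364 + 3872 + 4268)*(1/815) - 3431/2171 = 7776*(1/815) - 3431/2171 = 7776/815 - 3431/2171 = 14085431/1769365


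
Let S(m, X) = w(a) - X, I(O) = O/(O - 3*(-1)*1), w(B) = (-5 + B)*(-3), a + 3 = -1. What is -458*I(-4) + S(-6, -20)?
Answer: -1785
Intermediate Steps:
a = -4 (a = -3 - 1 = -4)
w(B) = 15 - 3*B
I(O) = O/(3 + O) (I(O) = O/(O + 3*1) = O/(O + 3) = O/(3 + O))
S(m, X) = 27 - X (S(m, X) = (15 - 3*(-4)) - X = (15 + 12) - X = 27 - X)
-458*I(-4) + S(-6, -20) = -(-1832)/(3 - 4) + (27 - 1*(-20)) = -(-1832)/(-1) + (27 + 20) = -(-1832)*(-1) + 47 = -458*4 + 47 = -1832 + 47 = -1785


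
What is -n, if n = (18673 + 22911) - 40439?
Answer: -1145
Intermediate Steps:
n = 1145 (n = 41584 - 40439 = 1145)
-n = -1*1145 = -1145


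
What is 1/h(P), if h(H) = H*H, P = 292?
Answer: 1/85264 ≈ 1.1728e-5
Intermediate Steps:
h(H) = H²
1/h(P) = 1/(292²) = 1/85264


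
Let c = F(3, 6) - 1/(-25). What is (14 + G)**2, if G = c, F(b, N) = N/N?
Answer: 141376/625 ≈ 226.20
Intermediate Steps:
F(b, N) = 1
c = 26/25 (c = 1 - 1/(-25) = 1 - 1*(-1/25) = 1 + 1/25 = 26/25 ≈ 1.0400)
G = 26/25 ≈ 1.0400
(14 + G)**2 = (14 + 26/25)**2 = (376/25)**2 = 141376/625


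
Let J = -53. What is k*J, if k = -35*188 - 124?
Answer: 355312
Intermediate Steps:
k = -6704 (k = -6580 - 124 = -6704)
k*J = -6704*(-53) = 355312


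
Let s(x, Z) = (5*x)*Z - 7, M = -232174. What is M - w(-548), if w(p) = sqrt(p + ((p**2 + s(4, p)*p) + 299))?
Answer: -232174 - sqrt(6309971) ≈ -2.3469e+5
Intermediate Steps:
s(x, Z) = -7 + 5*Z*x (s(x, Z) = 5*Z*x - 7 = -7 + 5*Z*x)
w(p) = sqrt(299 + p + p**2 + p*(-7 + 20*p)) (w(p) = sqrt(p + ((p**2 + (-7 + 5*p*4)*p) + 299)) = sqrt(p + ((p**2 + (-7 + 20*p)*p) + 299)) = sqrt(p + ((p**2 + p*(-7 + 20*p)) + 299)) = sqrt(p + (299 + p**2 + p*(-7 + 20*p))) = sqrt(299 + p + p**2 + p*(-7 + 20*p)))
M - w(-548) = -232174 - sqrt(299 - 6*(-548) + 21*(-548)**2) = -232174 - sqrt(299 + 3288 + 21*300304) = -232174 - sqrt(299 + 3288 + 6306384) = -232174 - sqrt(6309971)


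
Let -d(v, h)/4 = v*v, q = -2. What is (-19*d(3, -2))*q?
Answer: -1368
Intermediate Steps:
d(v, h) = -4*v² (d(v, h) = -4*v*v = -4*v²)
(-19*d(3, -2))*q = -(-76)*3²*(-2) = -(-76)*9*(-2) = -19*(-36)*(-2) = 684*(-2) = -1368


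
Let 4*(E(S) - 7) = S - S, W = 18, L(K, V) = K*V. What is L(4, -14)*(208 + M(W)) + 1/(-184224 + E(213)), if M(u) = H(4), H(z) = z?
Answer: -2187024225/184217 ≈ -11872.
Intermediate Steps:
M(u) = 4
E(S) = 7 (E(S) = 7 + (S - S)/4 = 7 + (¼)*0 = 7 + 0 = 7)
L(4, -14)*(208 + M(W)) + 1/(-184224 + E(213)) = (4*(-14))*(208 + 4) + 1/(-184224 + 7) = -56*212 + 1/(-184217) = -11872 - 1/184217 = -2187024225/184217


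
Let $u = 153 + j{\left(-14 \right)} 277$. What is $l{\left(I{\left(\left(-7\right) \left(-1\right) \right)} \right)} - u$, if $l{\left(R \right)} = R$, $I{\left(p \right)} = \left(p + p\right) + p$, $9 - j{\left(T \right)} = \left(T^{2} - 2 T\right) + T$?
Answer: $55545$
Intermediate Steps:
$j{\left(T \right)} = 9 + T - T^{2}$ ($j{\left(T \right)} = 9 - \left(\left(T^{2} - 2 T\right) + T\right) = 9 - \left(T^{2} - T\right) = 9 + T - T^{2}$)
$I{\left(p \right)} = 3 p$ ($I{\left(p \right)} = 2 p + p = 3 p$)
$u = -55524$ ($u = 153 + \left(9 - 14 - \left(-14\right)^{2}\right) 277 = 153 + \left(9 - 14 - 196\right) 277 = 153 - 55677 = -55524$)
$l{\left(I{\left(\left(-7\right) \left(-1\right) \right)} \right)} - u = 3 \left(\left(-7\right) \left(-1\right)\right) - -55524 = 3 \cdot 7 + 55524 = 21 + 55524 = 55545$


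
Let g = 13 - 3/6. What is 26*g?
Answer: 325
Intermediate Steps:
g = 25/2 (g = 13 - 3/6 = 13 - 1*1/2 = 13 - 1/2 = 25/2 ≈ 12.500)
26*g = 26*(25/2) = 325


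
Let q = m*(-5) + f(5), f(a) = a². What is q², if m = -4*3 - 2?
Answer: 9025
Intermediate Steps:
m = -14 (m = -12 - 2 = -14)
q = 95 (q = -14*(-5) + 5² = 70 + 25 = 95)
q² = 95² = 9025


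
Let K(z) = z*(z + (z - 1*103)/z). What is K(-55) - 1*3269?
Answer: -402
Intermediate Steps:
K(z) = z*(z + (-103 + z)/z) (K(z) = z*(z + (z - 103)/z) = z*(z + (-103 + z)/z))
K(-55) - 1*3269 = (-103 - 55 + (-55)²) - 1*3269 = (-103 - 55 + 3025) - 3269 = 2867 - 3269 = -402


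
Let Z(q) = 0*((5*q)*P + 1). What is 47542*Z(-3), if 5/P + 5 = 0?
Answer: 0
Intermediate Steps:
P = -1 (P = 5/(-5 + 0) = 5/(-5) = 5*(-⅕) = -1)
Z(q) = 0 (Z(q) = 0*((5*q)*(-1) + 1) = 0*(-5*q + 1) = 0*(1 - 5*q) = 0)
47542*Z(-3) = 47542*0 = 0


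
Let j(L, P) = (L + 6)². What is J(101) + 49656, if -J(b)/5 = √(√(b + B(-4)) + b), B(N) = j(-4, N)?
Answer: 49656 - 5*√(101 + √105) ≈ 49603.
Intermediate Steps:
j(L, P) = (6 + L)²
B(N) = 4 (B(N) = (6 - 4)² = 2² = 4)
J(b) = -5*√(b + √(4 + b)) (J(b) = -5*√(√(b + 4) + b) = -5*√(√(4 + b) + b) = -5*√(b + √(4 + b)))
J(101) + 49656 = -5*√(101 + √(4 + 101)) + 49656 = -5*√(101 + √105) + 49656 = 49656 - 5*√(101 + √105)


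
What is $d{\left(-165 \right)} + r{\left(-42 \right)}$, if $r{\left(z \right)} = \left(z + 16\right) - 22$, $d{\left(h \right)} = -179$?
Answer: $-227$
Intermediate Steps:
$r{\left(z \right)} = -6 + z$ ($r{\left(z \right)} = \left(16 + z\right) - 22 = -6 + z$)
$d{\left(-165 \right)} + r{\left(-42 \right)} = -179 - 48 = -227$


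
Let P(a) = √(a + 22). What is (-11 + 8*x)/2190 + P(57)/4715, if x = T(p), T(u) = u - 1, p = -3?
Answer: -43/2190 + √79/4715 ≈ -0.017750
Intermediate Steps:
P(a) = √(22 + a)
T(u) = -1 + u
x = -4 (x = -1 - 3 = -4)
(-11 + 8*x)/2190 + P(57)/4715 = (-11 + 8*(-4))/2190 + √(22 + 57)/4715 = (-11 - 32)*(1/2190) + √79*(1/4715) = -43*1/2190 + √79/4715 = -43/2190 + √79/4715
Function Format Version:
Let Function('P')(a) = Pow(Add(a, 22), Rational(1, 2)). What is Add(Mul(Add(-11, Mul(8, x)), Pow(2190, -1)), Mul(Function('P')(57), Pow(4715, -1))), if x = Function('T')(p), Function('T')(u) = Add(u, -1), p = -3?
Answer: Add(Rational(-43, 2190), Mul(Rational(1, 4715), Pow(79, Rational(1, 2)))) ≈ -0.017750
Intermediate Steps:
Function('P')(a) = Pow(Add(22, a), Rational(1, 2))
Function('T')(u) = Add(-1, u)
x = -4 (x = Add(-1, -3) = -4)
Add(Mul(Add(-11, Mul(8, x)), Pow(2190, -1)), Mul(Function('P')(57), Pow(4715, -1))) = Add(Mul(Add(-11, Mul(8, -4)), Pow(2190, -1)), Mul(Pow(Add(22, 57), Rational(1, 2)), Pow(4715, -1))) = Add(Mul(Add(-11, -32), Rational(1, 2190)), Mul(Pow(79, Rational(1, 2)), Rational(1, 4715))) = Add(Mul(-43, Rational(1, 2190)), Mul(Rational(1, 4715), Pow(79, Rational(1, 2)))) = Add(Rational(-43, 2190), Mul(Rational(1, 4715), Pow(79, Rational(1, 2))))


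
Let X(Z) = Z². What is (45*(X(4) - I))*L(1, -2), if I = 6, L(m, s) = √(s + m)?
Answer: 450*I ≈ 450.0*I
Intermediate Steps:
L(m, s) = √(m + s)
(45*(X(4) - I))*L(1, -2) = (45*(4² - 1*6))*√(1 - 2) = (45*(16 - 6))*√(-1) = (45*10)*I = 450*I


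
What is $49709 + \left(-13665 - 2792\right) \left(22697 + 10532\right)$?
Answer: $-546799944$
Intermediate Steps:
$49709 + \left(-13665 - 2792\right) \left(22697 + 10532\right) = 49709 - 546849653 = -546799944$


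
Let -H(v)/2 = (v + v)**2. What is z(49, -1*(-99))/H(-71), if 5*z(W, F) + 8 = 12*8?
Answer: -11/25205 ≈ -0.00043642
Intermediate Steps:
z(W, F) = 88/5 (z(W, F) = -8/5 + (12*8)/5 = -8/5 + (1/5)*96 = -8/5 + 96/5 = 88/5)
H(v) = -8*v**2 (H(v) = -2*(v + v)**2 = -2*4*v**2 = -8*v**2)
z(49, -1*(-99))/H(-71) = 88/(5*((-8*(-71)**2))) = 88/(5*((-8*5041))) = (88/5)/(-40328) = (88/5)*(-1/40328) = -11/25205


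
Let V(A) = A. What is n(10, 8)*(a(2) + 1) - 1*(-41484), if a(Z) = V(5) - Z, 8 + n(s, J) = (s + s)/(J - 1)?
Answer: 290244/7 ≈ 41463.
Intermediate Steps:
n(s, J) = -8 + 2*s/(-1 + J) (n(s, J) = -8 + (s + s)/(J - 1) = -8 + (2*s)/(-1 + J) = -8 + 2*s/(-1 + J))
a(Z) = 5 - Z
n(10, 8)*(a(2) + 1) - 1*(-41484) = (2*(4 + 10 - 4*8)/(-1 + 8))*((5 - 1*2) + 1) - 1*(-41484) = (2*(4 + 10 - 32)/7)*((5 - 2) + 1) + 41484 = (2*(1/7)*(-18))*(3 + 1) + 41484 = -36/7*4 + 41484 = -144/7 + 41484 = 290244/7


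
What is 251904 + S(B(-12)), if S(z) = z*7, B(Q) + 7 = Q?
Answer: 251771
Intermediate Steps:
B(Q) = -7 + Q
S(z) = 7*z
251904 + S(B(-12)) = 251904 + 7*(-7 - 12) = 251904 + 7*(-19) = 251904 - 133 = 251771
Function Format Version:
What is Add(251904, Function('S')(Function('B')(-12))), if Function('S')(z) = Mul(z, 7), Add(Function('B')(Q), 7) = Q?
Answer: 251771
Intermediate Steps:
Function('B')(Q) = Add(-7, Q)
Function('S')(z) = Mul(7, z)
Add(251904, Function('S')(Function('B')(-12))) = Add(251904, Mul(7, Add(-7, -12))) = Add(251904, Mul(7, -19)) = Add(251904, -133) = 251771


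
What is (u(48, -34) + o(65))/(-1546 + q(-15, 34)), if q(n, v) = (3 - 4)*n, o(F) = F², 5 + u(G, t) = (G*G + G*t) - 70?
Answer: -4822/1531 ≈ -3.1496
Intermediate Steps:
u(G, t) = -75 + G² + G*t (u(G, t) = -5 + ((G*G + G*t) - 70) = -5 + ((G² + G*t) - 70) = -5 + (-70 + G² + G*t) = -75 + G² + G*t)
q(n, v) = -n
(u(48, -34) + o(65))/(-1546 + q(-15, 34)) = ((-75 + 48² + 48*(-34)) + 65²)/(-1546 - 1*(-15)) = ((-75 + 2304 - 1632) + 4225)/(-1546 + 15) = (597 + 4225)/(-1531) = 4822*(-1/1531) = -4822/1531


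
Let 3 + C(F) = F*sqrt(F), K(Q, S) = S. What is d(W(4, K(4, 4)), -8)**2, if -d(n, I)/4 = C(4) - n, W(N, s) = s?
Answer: 16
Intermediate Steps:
C(F) = -3 + F**(3/2) (C(F) = -3 + F*sqrt(F) = -3 + F**(3/2))
d(n, I) = -20 + 4*n (d(n, I) = -4*((-3 + 4**(3/2)) - n) = -4*((-3 + 8) - n) = -4*(5 - n) = -20 + 4*n)
d(W(4, K(4, 4)), -8)**2 = (-20 + 4*4)**2 = (-20 + 16)**2 = (-4)**2 = 16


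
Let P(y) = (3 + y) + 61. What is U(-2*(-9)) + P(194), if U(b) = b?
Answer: 276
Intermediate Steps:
P(y) = 64 + y
U(-2*(-9)) + P(194) = -2*(-9) + (64 + 194) = 18 + 258 = 276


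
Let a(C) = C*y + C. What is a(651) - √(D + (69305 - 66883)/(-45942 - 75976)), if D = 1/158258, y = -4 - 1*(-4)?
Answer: 651 - I*√1848311490544031138/9647249422 ≈ 651.0 - 0.14092*I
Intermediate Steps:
y = 0 (y = -4 + 4 = 0)
D = 1/158258 ≈ 6.3188e-6
a(C) = C (a(C) = C*0 + C = 0 + C = C)
a(651) - √(D + (69305 - 66883)/(-45942 - 75976)) = 651 - √(1/158258 + (69305 - 66883)/(-45942 - 75976)) = 651 - √(1/158258 + 2422/(-121918)) = 651 - √(1/158258 + 2422*(-1/121918)) = 651 - √(1/158258 - 1211/60959) = 651 - √(-191589479/9647249422) = 651 - I*√1848311490544031138/9647249422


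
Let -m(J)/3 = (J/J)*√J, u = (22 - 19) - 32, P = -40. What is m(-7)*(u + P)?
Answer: 207*I*√7 ≈ 547.67*I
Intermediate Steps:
u = -29 (u = 3 - 32 = -29)
m(J) = -3*√J (m(J) = -3*J/J*√J = -3*√J)
m(-7)*(u + P) = (-3*I*√7)*(-29 - 40) = -3*I*√7*(-69) = 207*I*√7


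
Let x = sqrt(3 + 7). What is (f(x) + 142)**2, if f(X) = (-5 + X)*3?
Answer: 16219 + 762*sqrt(10) ≈ 18629.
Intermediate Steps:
x = sqrt(10) ≈ 3.1623
f(X) = -15 + 3*X
(f(x) + 142)**2 = ((-15 + 3*sqrt(10)) + 142)**2 = (127 + 3*sqrt(10))**2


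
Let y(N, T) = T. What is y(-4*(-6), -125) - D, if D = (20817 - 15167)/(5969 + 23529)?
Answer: -1846450/14749 ≈ -125.19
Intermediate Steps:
D = 2825/14749 (D = 5650/29498 = 5650*(1/29498) = 2825/14749 ≈ 0.19154)
y(-4*(-6), -125) - D = -125 - 1*2825/14749 = -125 - 2825/14749 = -1846450/14749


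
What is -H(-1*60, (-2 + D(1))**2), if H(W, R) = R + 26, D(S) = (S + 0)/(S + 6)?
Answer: -1443/49 ≈ -29.449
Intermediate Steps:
D(S) = S/(6 + S)
H(W, R) = 26 + R
-H(-1*60, (-2 + D(1))**2) = -(26 + (-2 + 1/(6 + 1))**2) = -(26 + (-2 + 1/7)**2) = -(26 + (-13/7)**2) = -(26 + 169/49) = -1*1443/49 = -1443/49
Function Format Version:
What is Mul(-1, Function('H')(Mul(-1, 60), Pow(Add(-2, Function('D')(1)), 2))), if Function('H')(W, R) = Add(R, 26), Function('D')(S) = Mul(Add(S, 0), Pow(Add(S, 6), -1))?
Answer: Rational(-1443, 49) ≈ -29.449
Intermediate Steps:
Function('D')(S) = Mul(S, Pow(Add(6, S), -1))
Function('H')(W, R) = Add(26, R)
Mul(-1, Function('H')(Mul(-1, 60), Pow(Add(-2, Function('D')(1)), 2))) = Mul(-1, Add(26, Pow(Add(-2, Mul(1, Pow(Add(6, 1), -1))), 2))) = Mul(-1, Add(26, Pow(Add(-2, Mul(1, Pow(7, -1))), 2))) = Mul(-1, Add(26, Pow(Add(-2, Mul(1, Rational(1, 7))), 2))) = Mul(-1, Add(26, Pow(Add(-2, Rational(1, 7)), 2))) = Mul(-1, Add(26, Pow(Rational(-13, 7), 2))) = Mul(-1, Add(26, Rational(169, 49))) = Mul(-1, Rational(1443, 49)) = Rational(-1443, 49)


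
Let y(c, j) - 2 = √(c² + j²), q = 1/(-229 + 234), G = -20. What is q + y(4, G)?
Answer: 11/5 + 4*√26 ≈ 22.596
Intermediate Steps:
q = ⅕ (q = 1/5 = ⅕ ≈ 0.20000)
y(c, j) = 2 + √(c² + j²)
q + y(4, G) = ⅕ + (2 + √(4² + (-20)²)) = ⅕ + (2 + √(16 + 400)) = ⅕ + (2 + √416) = ⅕ + (2 + 4*√26) = 11/5 + 4*√26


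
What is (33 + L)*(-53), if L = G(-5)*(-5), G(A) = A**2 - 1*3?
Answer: 4081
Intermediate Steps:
G(A) = -3 + A**2 (G(A) = A**2 - 3 = -3 + A**2)
L = -110 (L = (-3 + (-5)**2)*(-5) = (-3 + 25)*(-5) = 22*(-5) = -110)
(33 + L)*(-53) = (33 - 110)*(-53) = -77*(-53) = 4081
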